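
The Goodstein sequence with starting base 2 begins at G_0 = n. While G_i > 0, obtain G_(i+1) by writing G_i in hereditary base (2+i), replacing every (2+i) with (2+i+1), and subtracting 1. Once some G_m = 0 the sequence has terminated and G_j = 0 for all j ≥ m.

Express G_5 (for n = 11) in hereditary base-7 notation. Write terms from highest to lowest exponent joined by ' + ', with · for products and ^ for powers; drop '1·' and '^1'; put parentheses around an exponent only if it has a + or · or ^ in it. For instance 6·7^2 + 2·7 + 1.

7^(7 + 1)

[0] 11 ≡ 2^(2 + 1) + 2 + 1 (base 2). Lift 3: 85. −1: 84.
[1] 84 ≡ 3^(3 + 1) + 3 (base 3). Lift 4: 1028. −1: 1027.
[2] 1027 ≡ 4^(4 + 1) + 3 (base 4). Lift 5: 15628. −1: 15627.
[3] 15627 ≡ 5^(5 + 1) + 2 (base 5). Lift 6: 279938. −1: 279937.
[4] 279937 ≡ 6^(6 + 1) + 1 (base 6). Lift 7: 5764802. −1: 5764801.
[5] 5764801 ≡ 7^(7 + 1) (base 7). Lift 8: 134217728. −1: 134217727.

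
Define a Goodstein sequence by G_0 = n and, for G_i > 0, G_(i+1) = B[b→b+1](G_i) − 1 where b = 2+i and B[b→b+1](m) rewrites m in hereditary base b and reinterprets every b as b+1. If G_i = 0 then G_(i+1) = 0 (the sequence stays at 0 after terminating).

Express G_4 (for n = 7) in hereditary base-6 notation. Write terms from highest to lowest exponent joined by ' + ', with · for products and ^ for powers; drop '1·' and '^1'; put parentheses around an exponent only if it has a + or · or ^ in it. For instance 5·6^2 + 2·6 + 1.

6^6 + 1

[0] 7 ≡ 2^2 + 2 + 1 (base 2). Lift 3: 31. −1: 30.
[1] 30 ≡ 3^3 + 3 (base 3). Lift 4: 260. −1: 259.
[2] 259 ≡ 4^4 + 3 (base 4). Lift 5: 3128. −1: 3127.
[3] 3127 ≡ 5^5 + 2 (base 5). Lift 6: 46658. −1: 46657.
[4] 46657 ≡ 6^6 + 1 (base 6). Lift 7: 823544. −1: 823543.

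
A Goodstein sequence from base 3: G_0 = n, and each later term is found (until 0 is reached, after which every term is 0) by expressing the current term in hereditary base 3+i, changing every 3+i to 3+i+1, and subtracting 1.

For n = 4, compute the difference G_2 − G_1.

0

G_0=4  [base 3] 3 + 1  →[3↦4]→  4 + 1 = 5  −1 ⇒ G_1=4
G_1=4  [base 4] 4  →[4↦5]→  5 = 5  −1 ⇒ G_2=4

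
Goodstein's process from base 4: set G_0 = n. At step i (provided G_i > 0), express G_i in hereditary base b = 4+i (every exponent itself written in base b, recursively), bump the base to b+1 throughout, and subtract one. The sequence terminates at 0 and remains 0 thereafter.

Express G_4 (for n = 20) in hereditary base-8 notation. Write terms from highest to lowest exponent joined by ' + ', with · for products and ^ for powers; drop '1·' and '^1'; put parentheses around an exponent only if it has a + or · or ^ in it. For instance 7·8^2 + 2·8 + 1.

base 4: 20 = 4^2 + 4; at 5: 5^2 + 5 = 30; next = 29
base 5: 29 = 5^2 + 4; at 6: 6^2 + 4 = 40; next = 39
base 6: 39 = 6^2 + 3; at 7: 7^2 + 3 = 52; next = 51
base 7: 51 = 7^2 + 2; at 8: 8^2 + 2 = 66; next = 65

8^2 + 1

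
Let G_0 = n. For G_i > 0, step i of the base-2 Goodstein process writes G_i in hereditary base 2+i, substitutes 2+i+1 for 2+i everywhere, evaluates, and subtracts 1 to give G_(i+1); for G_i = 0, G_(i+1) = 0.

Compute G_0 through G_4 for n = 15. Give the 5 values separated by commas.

15, 111, 1283, 18752, 326593

G_0=15  [base 2] 2^(2 + 1) + 2^2 + 2 + 1  →[2↦3]→  3^(3 + 1) + 3^3 + 3 + 1 = 112  −1 ⇒ G_1=111
G_1=111  [base 3] 3^(3 + 1) + 3^3 + 3  →[3↦4]→  4^(4 + 1) + 4^4 + 4 = 1284  −1 ⇒ G_2=1283
G_2=1283  [base 4] 4^(4 + 1) + 4^4 + 3  →[4↦5]→  5^(5 + 1) + 5^5 + 3 = 18753  −1 ⇒ G_3=18752
G_3=18752  [base 5] 5^(5 + 1) + 5^5 + 2  →[5↦6]→  6^(6 + 1) + 6^6 + 2 = 326594  −1 ⇒ G_4=326593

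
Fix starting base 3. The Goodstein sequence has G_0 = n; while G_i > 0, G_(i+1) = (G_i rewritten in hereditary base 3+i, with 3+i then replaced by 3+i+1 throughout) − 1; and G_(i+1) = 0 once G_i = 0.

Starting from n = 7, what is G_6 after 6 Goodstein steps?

9

step 0: 7 = 2·3 + 1; sub 4 for 3: 2·4 + 1; = 9; G_1 = 9−1 = 8
step 1: 8 = 2·4; sub 5 for 4: 2·5; = 10; G_2 = 10−1 = 9
step 2: 9 = 5 + 4; sub 6 for 5: 6 + 4; = 10; G_3 = 10−1 = 9
step 3: 9 = 6 + 3; sub 7 for 6: 7 + 3; = 10; G_4 = 10−1 = 9
step 4: 9 = 7 + 2; sub 8 for 7: 8 + 2; = 10; G_5 = 10−1 = 9
step 5: 9 = 8 + 1; sub 9 for 8: 9 + 1; = 10; G_6 = 10−1 = 9
step 6: 9 = 9; sub 10 for 9: 10; = 10; G_7 = 10−1 = 9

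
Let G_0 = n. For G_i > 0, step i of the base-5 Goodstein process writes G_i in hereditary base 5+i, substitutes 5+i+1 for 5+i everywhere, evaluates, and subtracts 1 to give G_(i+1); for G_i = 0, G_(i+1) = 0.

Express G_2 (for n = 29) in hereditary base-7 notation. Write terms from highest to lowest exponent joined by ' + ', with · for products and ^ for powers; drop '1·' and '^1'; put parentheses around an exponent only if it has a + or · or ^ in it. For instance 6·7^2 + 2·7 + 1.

29 —HB5→ 5^2 + 4 —bump→ 6^2 + 4 = 40 —(−1)→ 39
39 —HB6→ 6^2 + 3 —bump→ 7^2 + 3 = 52 —(−1)→ 51

7^2 + 2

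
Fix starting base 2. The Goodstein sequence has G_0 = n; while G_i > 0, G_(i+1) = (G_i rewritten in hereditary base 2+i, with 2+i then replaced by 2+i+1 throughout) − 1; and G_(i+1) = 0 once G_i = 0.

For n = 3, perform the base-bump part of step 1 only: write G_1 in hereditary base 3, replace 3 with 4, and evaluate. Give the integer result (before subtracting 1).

4

step 0: 3 = 2 + 1; sub 3 for 2: 3 + 1; = 4; G_1 = 4−1 = 3
step 1: 3 = 3; sub 4 for 3: 4; = 4; G_2 = 4−1 = 3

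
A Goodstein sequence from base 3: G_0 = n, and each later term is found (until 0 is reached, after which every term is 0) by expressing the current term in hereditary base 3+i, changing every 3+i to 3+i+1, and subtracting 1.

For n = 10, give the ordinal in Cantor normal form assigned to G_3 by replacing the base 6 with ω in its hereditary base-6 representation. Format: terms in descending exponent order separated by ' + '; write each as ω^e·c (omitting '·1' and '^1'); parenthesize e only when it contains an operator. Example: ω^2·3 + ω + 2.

[0] 10 ≡ 3^2 + 1 (base 3). Lift 4: 17. −1: 16.
[1] 16 ≡ 4^2 (base 4). Lift 5: 25. −1: 24.
[2] 24 ≡ 4·5 + 4 (base 5). Lift 6: 28. −1: 27.
[3] 27 ≡ 4·6 + 3 (base 6). Lift 7: 31. −1: 30.

ω·4 + 3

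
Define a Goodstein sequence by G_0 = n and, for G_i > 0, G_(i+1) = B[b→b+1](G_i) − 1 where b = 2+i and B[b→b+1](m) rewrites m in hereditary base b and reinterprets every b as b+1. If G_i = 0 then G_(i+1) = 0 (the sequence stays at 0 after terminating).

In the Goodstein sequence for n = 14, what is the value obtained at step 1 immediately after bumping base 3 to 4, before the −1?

1282

i=0: 14 = 2^(2 + 1) + 2^2 + 2 (b=2); 2→3: 3^(3 + 1) + 3^3 + 3 = 111; 111−1 = 110
i=1: 110 = 3^(3 + 1) + 3^3 + 2 (b=3); 3→4: 4^(4 + 1) + 4^4 + 2 = 1282; 1282−1 = 1281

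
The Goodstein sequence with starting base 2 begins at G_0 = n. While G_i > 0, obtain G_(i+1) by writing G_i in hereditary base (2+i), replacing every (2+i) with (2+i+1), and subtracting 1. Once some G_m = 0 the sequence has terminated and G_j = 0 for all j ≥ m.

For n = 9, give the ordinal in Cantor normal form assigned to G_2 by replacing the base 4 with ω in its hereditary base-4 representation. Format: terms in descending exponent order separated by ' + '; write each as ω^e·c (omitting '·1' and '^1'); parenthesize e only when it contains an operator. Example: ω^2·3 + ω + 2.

G_0=9  [base 2] 2^(2 + 1) + 1  →[2↦3]→  3^(3 + 1) + 1 = 82  −1 ⇒ G_1=81
G_1=81  [base 3] 3^(3 + 1)  →[3↦4]→  4^(4 + 1) = 1024  −1 ⇒ G_2=1023
G_2=1023  [base 4] 3·4^4 + 3·4^3 + 3·4^2 + 3·4 + 3  →[4↦5]→  3·5^5 + 3·5^3 + 3·5^2 + 3·5 + 3 = 9843  −1 ⇒ G_3=9842

ω^ω·3 + ω^3·3 + ω^2·3 + ω·3 + 3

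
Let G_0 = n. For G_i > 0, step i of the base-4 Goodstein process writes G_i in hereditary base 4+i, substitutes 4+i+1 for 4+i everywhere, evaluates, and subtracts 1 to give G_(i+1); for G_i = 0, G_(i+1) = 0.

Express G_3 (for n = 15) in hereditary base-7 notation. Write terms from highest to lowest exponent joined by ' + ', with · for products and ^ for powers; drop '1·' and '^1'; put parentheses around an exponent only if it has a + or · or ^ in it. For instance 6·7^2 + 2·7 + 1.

3·7

step 0: 15 = 3·4 + 3; sub 5 for 4: 3·5 + 3; = 18; G_1 = 18−1 = 17
step 1: 17 = 3·5 + 2; sub 6 for 5: 3·6 + 2; = 20; G_2 = 20−1 = 19
step 2: 19 = 3·6 + 1; sub 7 for 6: 3·7 + 1; = 22; G_3 = 22−1 = 21
step 3: 21 = 3·7; sub 8 for 7: 3·8; = 24; G_4 = 24−1 = 23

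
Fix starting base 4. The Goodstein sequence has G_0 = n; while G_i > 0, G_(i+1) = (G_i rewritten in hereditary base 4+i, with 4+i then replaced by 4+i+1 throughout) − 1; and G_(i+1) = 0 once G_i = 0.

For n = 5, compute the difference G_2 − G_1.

0

step 0: 5 = 4 + 1; sub 5 for 4: 5 + 1; = 6; G_1 = 6−1 = 5
step 1: 5 = 5; sub 6 for 5: 6; = 6; G_2 = 6−1 = 5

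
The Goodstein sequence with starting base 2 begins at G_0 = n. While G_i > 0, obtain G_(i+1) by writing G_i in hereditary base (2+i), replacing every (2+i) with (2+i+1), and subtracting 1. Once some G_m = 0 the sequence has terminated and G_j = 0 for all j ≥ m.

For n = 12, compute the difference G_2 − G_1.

958

base 2: 12 = 2^(2 + 1) + 2^2; at 3: 3^(3 + 1) + 3^3 = 108; next = 107
base 3: 107 = 3^(3 + 1) + 2·3^2 + 2·3 + 2; at 4: 4^(4 + 1) + 2·4^2 + 2·4 + 2 = 1066; next = 1065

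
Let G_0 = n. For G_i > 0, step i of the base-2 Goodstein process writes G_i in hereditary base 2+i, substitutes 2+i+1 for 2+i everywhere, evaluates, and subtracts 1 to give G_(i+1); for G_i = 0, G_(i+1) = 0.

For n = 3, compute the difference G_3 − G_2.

step 0: 3 = 2 + 1; sub 3 for 2: 3 + 1; = 4; G_1 = 4−1 = 3
step 1: 3 = 3; sub 4 for 3: 4; = 4; G_2 = 4−1 = 3
step 2: 3 = 3; sub 5 for 4: 3; = 3; G_3 = 3−1 = 2

-1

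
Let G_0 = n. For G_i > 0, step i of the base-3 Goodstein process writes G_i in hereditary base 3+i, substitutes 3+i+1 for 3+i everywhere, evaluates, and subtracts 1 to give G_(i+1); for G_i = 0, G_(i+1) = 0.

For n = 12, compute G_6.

G_0 = 12. HB_3(12) = 3^2 + 3. Bump = 20. G_1 = 19.
G_1 = 19. HB_4(19) = 4^2 + 3. Bump = 28. G_2 = 27.
G_2 = 27. HB_5(27) = 5^2 + 2. Bump = 38. G_3 = 37.
G_3 = 37. HB_6(37) = 6^2 + 1. Bump = 50. G_4 = 49.
G_4 = 49. HB_7(49) = 7^2. Bump = 64. G_5 = 63.
G_5 = 63. HB_8(63) = 7·8 + 7. Bump = 70. G_6 = 69.
G_6 = 69. HB_9(69) = 7·9 + 6. Bump = 76. G_7 = 75.

69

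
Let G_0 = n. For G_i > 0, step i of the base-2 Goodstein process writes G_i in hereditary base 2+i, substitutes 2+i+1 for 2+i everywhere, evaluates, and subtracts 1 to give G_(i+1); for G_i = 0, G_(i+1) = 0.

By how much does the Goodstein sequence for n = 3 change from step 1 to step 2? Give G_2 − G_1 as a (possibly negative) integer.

G_0 = 3. HB_2(3) = 2 + 1. Bump = 4. G_1 = 3.
G_1 = 3. HB_3(3) = 3. Bump = 4. G_2 = 3.

0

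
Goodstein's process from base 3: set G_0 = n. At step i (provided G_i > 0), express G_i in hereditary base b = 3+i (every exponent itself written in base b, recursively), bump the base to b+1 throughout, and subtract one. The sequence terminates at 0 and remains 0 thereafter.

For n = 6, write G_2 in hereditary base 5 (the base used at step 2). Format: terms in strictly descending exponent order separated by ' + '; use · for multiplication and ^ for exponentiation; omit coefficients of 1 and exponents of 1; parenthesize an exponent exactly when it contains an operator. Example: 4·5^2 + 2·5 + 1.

i=0: 6 = 2·3 (b=3); 3→4: 2·4 = 8; 8−1 = 7
i=1: 7 = 4 + 3 (b=4); 4→5: 5 + 3 = 8; 8−1 = 7
i=2: 7 = 5 + 2 (b=5); 5→6: 6 + 2 = 8; 8−1 = 7

5 + 2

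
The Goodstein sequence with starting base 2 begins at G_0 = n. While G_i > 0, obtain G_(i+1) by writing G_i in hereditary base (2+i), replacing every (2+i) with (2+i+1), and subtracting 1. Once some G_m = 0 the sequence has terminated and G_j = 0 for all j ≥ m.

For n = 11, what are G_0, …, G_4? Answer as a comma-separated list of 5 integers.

[0] 11 ≡ 2^(2 + 1) + 2 + 1 (base 2). Lift 3: 85. −1: 84.
[1] 84 ≡ 3^(3 + 1) + 3 (base 3). Lift 4: 1028. −1: 1027.
[2] 1027 ≡ 4^(4 + 1) + 3 (base 4). Lift 5: 15628. −1: 15627.
[3] 15627 ≡ 5^(5 + 1) + 2 (base 5). Lift 6: 279938. −1: 279937.

11, 84, 1027, 15627, 279937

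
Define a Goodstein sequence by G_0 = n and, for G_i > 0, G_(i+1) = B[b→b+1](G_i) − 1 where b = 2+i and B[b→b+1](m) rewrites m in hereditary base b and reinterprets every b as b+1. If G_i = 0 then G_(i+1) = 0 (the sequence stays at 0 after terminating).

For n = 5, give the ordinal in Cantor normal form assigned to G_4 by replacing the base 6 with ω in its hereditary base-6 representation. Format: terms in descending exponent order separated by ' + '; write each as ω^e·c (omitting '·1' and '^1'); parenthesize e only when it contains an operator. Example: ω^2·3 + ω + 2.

5 —HB2→ 2^2 + 1 —bump→ 3^3 + 1 = 28 —(−1)→ 27
27 —HB3→ 3^3 —bump→ 4^4 = 256 —(−1)→ 255
255 —HB4→ 3·4^3 + 3·4^2 + 3·4 + 3 —bump→ 3·5^3 + 3·5^2 + 3·5 + 3 = 468 —(−1)→ 467
467 —HB5→ 3·5^3 + 3·5^2 + 3·5 + 2 —bump→ 3·6^3 + 3·6^2 + 3·6 + 2 = 776 —(−1)→ 775
775 —HB6→ 3·6^3 + 3·6^2 + 3·6 + 1 —bump→ 3·7^3 + 3·7^2 + 3·7 + 1 = 1198 —(−1)→ 1197

ω^3·3 + ω^2·3 + ω·3 + 1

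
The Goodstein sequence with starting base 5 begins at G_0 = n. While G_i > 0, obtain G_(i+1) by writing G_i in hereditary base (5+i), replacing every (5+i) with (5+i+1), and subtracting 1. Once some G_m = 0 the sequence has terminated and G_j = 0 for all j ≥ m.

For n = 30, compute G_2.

53

G_0 = 30. HB_5(30) = 5^2 + 5. Bump = 42. G_1 = 41.
G_1 = 41. HB_6(41) = 6^2 + 5. Bump = 54. G_2 = 53.
G_2 = 53. HB_7(53) = 7^2 + 4. Bump = 68. G_3 = 67.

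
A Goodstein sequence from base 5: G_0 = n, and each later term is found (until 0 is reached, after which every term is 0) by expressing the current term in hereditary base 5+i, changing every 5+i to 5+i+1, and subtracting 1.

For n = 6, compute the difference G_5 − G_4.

G_0 = 6. HB_5(6) = 5 + 1. Bump = 7. G_1 = 6.
G_1 = 6. HB_6(6) = 6. Bump = 7. G_2 = 6.
G_2 = 6. HB_7(6) = 6. Bump = 6. G_3 = 5.
G_3 = 5. HB_8(5) = 5. Bump = 5. G_4 = 4.
G_4 = 4. HB_9(4) = 4. Bump = 4. G_5 = 3.

-1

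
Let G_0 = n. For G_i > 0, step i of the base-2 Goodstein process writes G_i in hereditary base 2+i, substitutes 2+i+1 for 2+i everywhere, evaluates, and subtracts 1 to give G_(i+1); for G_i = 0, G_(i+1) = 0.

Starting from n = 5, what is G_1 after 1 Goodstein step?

27

G_0 = 5. HB_2(5) = 2^2 + 1. Bump = 28. G_1 = 27.
G_1 = 27. HB_3(27) = 3^3. Bump = 256. G_2 = 255.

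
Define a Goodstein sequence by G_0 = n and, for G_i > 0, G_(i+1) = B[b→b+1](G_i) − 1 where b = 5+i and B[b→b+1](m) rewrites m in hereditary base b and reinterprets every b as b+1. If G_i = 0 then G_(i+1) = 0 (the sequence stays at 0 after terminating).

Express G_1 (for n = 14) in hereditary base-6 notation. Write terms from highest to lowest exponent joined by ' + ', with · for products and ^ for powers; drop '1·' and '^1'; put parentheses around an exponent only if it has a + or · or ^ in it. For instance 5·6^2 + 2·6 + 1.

2·6 + 3

base 5: 14 = 2·5 + 4; at 6: 2·6 + 4 = 16; next = 15
base 6: 15 = 2·6 + 3; at 7: 2·7 + 3 = 17; next = 16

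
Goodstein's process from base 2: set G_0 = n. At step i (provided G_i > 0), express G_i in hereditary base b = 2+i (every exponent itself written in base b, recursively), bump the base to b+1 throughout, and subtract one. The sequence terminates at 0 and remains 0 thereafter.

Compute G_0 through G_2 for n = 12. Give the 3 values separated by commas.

(0) 12|_2 = 2^(2 + 1) + 2^2 ↦ 3^(3 + 1) + 3^3|_3 = 108 ⇒ 107
(1) 107|_3 = 3^(3 + 1) + 2·3^2 + 2·3 + 2 ↦ 4^(4 + 1) + 2·4^2 + 2·4 + 2|_4 = 1066 ⇒ 1065

12, 107, 1065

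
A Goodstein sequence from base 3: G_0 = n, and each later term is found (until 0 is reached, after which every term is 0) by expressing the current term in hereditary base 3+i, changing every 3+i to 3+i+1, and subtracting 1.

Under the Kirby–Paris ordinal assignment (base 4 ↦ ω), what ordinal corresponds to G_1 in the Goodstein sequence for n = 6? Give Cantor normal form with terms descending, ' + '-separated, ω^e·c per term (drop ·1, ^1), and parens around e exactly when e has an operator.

G_0 = 6. HB_3(6) = 2·3. Bump = 8. G_1 = 7.
G_1 = 7. HB_4(7) = 4 + 3. Bump = 8. G_2 = 7.

ω + 3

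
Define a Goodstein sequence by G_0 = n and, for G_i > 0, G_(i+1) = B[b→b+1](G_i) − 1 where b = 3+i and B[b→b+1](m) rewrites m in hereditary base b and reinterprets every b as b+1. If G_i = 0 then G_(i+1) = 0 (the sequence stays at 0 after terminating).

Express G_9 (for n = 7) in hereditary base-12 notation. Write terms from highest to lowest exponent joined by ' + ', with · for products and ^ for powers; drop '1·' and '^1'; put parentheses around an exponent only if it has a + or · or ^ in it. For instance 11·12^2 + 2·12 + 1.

7

(0) 7|_3 = 2·3 + 1 ↦ 2·4 + 1|_4 = 9 ⇒ 8
(1) 8|_4 = 2·4 ↦ 2·5|_5 = 10 ⇒ 9
(2) 9|_5 = 5 + 4 ↦ 6 + 4|_6 = 10 ⇒ 9
(3) 9|_6 = 6 + 3 ↦ 7 + 3|_7 = 10 ⇒ 9
(4) 9|_7 = 7 + 2 ↦ 8 + 2|_8 = 10 ⇒ 9
(5) 9|_8 = 8 + 1 ↦ 9 + 1|_9 = 10 ⇒ 9
(6) 9|_9 = 9 ↦ 10|_10 = 10 ⇒ 9
(7) 9|_10 = 9 ↦ 9|_11 = 9 ⇒ 8
(8) 8|_11 = 8 ↦ 8|_12 = 8 ⇒ 7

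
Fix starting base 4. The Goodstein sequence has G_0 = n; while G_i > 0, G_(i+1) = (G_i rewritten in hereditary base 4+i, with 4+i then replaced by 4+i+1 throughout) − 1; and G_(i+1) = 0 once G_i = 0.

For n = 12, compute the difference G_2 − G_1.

1

i=0: 12 = 3·4 (b=4); 4→5: 3·5 = 15; 15−1 = 14
i=1: 14 = 2·5 + 4 (b=5); 5→6: 2·6 + 4 = 16; 16−1 = 15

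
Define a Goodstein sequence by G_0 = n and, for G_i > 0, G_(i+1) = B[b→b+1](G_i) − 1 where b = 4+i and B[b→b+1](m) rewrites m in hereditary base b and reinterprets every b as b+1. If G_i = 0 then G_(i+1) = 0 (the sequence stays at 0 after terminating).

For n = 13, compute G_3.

G_0=13  [base 4] 3·4 + 1  →[4↦5]→  3·5 + 1 = 16  −1 ⇒ G_1=15
G_1=15  [base 5] 3·5  →[5↦6]→  3·6 = 18  −1 ⇒ G_2=17
G_2=17  [base 6] 2·6 + 5  →[6↦7]→  2·7 + 5 = 19  −1 ⇒ G_3=18
G_3=18  [base 7] 2·7 + 4  →[7↦8]→  2·8 + 4 = 20  −1 ⇒ G_4=19

18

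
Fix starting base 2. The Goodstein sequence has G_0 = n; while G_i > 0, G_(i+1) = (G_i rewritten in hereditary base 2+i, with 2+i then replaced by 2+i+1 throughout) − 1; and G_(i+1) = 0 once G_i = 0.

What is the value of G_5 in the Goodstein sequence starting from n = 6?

[0] 6 ≡ 2^2 + 2 (base 2). Lift 3: 30. −1: 29.
[1] 29 ≡ 3^3 + 2 (base 3). Lift 4: 258. −1: 257.
[2] 257 ≡ 4^4 + 1 (base 4). Lift 5: 3126. −1: 3125.
[3] 3125 ≡ 5^5 (base 5). Lift 6: 46656. −1: 46655.
[4] 46655 ≡ 5·6^5 + 5·6^4 + 5·6^3 + 5·6^2 + 5·6 + 5 (base 6). Lift 7: 98040. −1: 98039.

98039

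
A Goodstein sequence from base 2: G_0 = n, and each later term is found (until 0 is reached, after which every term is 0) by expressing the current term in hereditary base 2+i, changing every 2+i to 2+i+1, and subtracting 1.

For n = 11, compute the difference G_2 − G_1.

943

G_0=11  [base 2] 2^(2 + 1) + 2 + 1  →[2↦3]→  3^(3 + 1) + 3 + 1 = 85  −1 ⇒ G_1=84
G_1=84  [base 3] 3^(3 + 1) + 3  →[3↦4]→  4^(4 + 1) + 4 = 1028  −1 ⇒ G_2=1027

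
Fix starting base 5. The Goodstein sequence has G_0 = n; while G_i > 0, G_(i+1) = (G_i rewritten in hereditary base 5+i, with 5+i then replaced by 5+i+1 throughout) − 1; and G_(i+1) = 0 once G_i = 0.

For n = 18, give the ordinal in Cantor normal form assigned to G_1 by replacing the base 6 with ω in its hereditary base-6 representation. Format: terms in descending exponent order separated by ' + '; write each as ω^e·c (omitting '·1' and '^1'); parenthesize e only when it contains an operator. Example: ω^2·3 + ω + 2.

[0] 18 ≡ 3·5 + 3 (base 5). Lift 6: 21. −1: 20.
[1] 20 ≡ 3·6 + 2 (base 6). Lift 7: 23. −1: 22.

ω·3 + 2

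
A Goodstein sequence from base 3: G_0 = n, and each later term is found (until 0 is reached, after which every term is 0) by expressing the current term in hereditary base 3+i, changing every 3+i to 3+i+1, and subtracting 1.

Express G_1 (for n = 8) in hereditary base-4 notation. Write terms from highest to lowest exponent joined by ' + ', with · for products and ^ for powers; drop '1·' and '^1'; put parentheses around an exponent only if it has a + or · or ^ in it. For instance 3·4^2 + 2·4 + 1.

2·4 + 1

G_0 = 8. HB_3(8) = 2·3 + 2. Bump = 10. G_1 = 9.
G_1 = 9. HB_4(9) = 2·4 + 1. Bump = 11. G_2 = 10.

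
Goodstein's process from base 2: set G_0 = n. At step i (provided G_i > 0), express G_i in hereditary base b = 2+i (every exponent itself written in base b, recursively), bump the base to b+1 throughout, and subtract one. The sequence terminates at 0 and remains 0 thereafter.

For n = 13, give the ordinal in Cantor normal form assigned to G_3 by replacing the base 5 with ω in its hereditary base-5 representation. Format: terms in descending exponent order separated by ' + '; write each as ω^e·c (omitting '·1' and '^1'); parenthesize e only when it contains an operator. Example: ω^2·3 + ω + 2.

ω^(ω + 1) + ω^3·3 + ω^2·3 + ω·3 + 2

[0] 13 ≡ 2^(2 + 1) + 2^2 + 1 (base 2). Lift 3: 109. −1: 108.
[1] 108 ≡ 3^(3 + 1) + 3^3 (base 3). Lift 4: 1280. −1: 1279.
[2] 1279 ≡ 4^(4 + 1) + 3·4^3 + 3·4^2 + 3·4 + 3 (base 4). Lift 5: 16093. −1: 16092.
[3] 16092 ≡ 5^(5 + 1) + 3·5^3 + 3·5^2 + 3·5 + 2 (base 5). Lift 6: 280712. −1: 280711.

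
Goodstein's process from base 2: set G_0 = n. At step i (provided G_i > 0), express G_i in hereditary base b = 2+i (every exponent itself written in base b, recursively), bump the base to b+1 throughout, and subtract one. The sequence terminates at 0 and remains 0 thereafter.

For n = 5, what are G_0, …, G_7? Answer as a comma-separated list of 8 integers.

5, 27, 255, 467, 775, 1197, 1751, 2454

i=0: 5 = 2^2 + 1 (b=2); 2→3: 3^3 + 1 = 28; 28−1 = 27
i=1: 27 = 3^3 (b=3); 3→4: 4^4 = 256; 256−1 = 255
i=2: 255 = 3·4^3 + 3·4^2 + 3·4 + 3 (b=4); 4→5: 3·5^3 + 3·5^2 + 3·5 + 3 = 468; 468−1 = 467
i=3: 467 = 3·5^3 + 3·5^2 + 3·5 + 2 (b=5); 5→6: 3·6^3 + 3·6^2 + 3·6 + 2 = 776; 776−1 = 775
i=4: 775 = 3·6^3 + 3·6^2 + 3·6 + 1 (b=6); 6→7: 3·7^3 + 3·7^2 + 3·7 + 1 = 1198; 1198−1 = 1197
i=5: 1197 = 3·7^3 + 3·7^2 + 3·7 (b=7); 7→8: 3·8^3 + 3·8^2 + 3·8 = 1752; 1752−1 = 1751
i=6: 1751 = 3·8^3 + 3·8^2 + 2·8 + 7 (b=8); 8→9: 3·9^3 + 3·9^2 + 2·9 + 7 = 2455; 2455−1 = 2454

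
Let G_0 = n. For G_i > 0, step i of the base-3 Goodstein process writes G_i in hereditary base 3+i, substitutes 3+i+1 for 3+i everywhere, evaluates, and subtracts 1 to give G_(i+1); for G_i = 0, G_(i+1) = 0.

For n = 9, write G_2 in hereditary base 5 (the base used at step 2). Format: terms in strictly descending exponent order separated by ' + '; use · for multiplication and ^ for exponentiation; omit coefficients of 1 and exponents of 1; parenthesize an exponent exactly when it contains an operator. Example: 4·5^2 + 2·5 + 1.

3·5 + 2

base 3: 9 = 3^2; at 4: 4^2 = 16; next = 15
base 4: 15 = 3·4 + 3; at 5: 3·5 + 3 = 18; next = 17
base 5: 17 = 3·5 + 2; at 6: 3·6 + 2 = 20; next = 19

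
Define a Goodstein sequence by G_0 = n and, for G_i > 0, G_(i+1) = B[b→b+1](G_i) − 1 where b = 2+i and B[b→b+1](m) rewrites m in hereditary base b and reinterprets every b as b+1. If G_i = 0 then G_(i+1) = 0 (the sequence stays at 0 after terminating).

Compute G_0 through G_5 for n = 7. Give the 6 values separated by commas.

7, 30, 259, 3127, 46657, 823543

7 —HB2→ 2^2 + 2 + 1 —bump→ 3^3 + 3 + 1 = 31 —(−1)→ 30
30 —HB3→ 3^3 + 3 —bump→ 4^4 + 4 = 260 —(−1)→ 259
259 —HB4→ 4^4 + 3 —bump→ 5^5 + 3 = 3128 —(−1)→ 3127
3127 —HB5→ 5^5 + 2 —bump→ 6^6 + 2 = 46658 —(−1)→ 46657
46657 —HB6→ 6^6 + 1 —bump→ 7^7 + 1 = 823544 —(−1)→ 823543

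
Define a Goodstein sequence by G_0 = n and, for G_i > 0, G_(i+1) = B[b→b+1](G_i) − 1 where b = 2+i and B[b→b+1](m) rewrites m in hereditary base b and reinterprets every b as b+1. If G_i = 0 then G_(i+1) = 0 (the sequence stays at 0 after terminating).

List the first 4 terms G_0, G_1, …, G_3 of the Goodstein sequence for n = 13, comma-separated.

base 2: 13 = 2^(2 + 1) + 2^2 + 1; at 3: 3^(3 + 1) + 3^3 + 1 = 109; next = 108
base 3: 108 = 3^(3 + 1) + 3^3; at 4: 4^(4 + 1) + 4^4 = 1280; next = 1279
base 4: 1279 = 4^(4 + 1) + 3·4^3 + 3·4^2 + 3·4 + 3; at 5: 5^(5 + 1) + 3·5^3 + 3·5^2 + 3·5 + 3 = 16093; next = 16092

13, 108, 1279, 16092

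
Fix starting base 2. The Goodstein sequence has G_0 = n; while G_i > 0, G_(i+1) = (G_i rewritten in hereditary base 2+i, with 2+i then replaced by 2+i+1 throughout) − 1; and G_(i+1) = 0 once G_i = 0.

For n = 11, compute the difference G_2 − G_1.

step 0: 11 = 2^(2 + 1) + 2 + 1; sub 3 for 2: 3^(3 + 1) + 3 + 1; = 85; G_1 = 85−1 = 84
step 1: 84 = 3^(3 + 1) + 3; sub 4 for 3: 4^(4 + 1) + 4; = 1028; G_2 = 1028−1 = 1027

943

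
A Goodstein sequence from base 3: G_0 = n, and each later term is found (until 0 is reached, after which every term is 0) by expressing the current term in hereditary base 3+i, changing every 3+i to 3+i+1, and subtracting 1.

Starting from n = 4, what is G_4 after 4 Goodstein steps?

[0] 4 ≡ 3 + 1 (base 3). Lift 4: 5. −1: 4.
[1] 4 ≡ 4 (base 4). Lift 5: 5. −1: 4.
[2] 4 ≡ 4 (base 5). Lift 6: 4. −1: 3.
[3] 3 ≡ 3 (base 6). Lift 7: 3. −1: 2.
[4] 2 ≡ 2 (base 7). Lift 8: 2. −1: 1.

2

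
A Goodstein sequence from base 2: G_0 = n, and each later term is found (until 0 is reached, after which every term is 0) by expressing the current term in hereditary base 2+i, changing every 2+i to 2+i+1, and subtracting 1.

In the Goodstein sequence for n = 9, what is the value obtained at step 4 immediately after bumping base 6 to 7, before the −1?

2471827

9 —HB2→ 2^(2 + 1) + 1 —bump→ 3^(3 + 1) + 1 = 82 —(−1)→ 81
81 —HB3→ 3^(3 + 1) —bump→ 4^(4 + 1) = 1024 —(−1)→ 1023
1023 —HB4→ 3·4^4 + 3·4^3 + 3·4^2 + 3·4 + 3 —bump→ 3·5^5 + 3·5^3 + 3·5^2 + 3·5 + 3 = 9843 —(−1)→ 9842
9842 —HB5→ 3·5^5 + 3·5^3 + 3·5^2 + 3·5 + 2 —bump→ 3·6^6 + 3·6^3 + 3·6^2 + 3·6 + 2 = 140744 —(−1)→ 140743
140743 —HB6→ 3·6^6 + 3·6^3 + 3·6^2 + 3·6 + 1 —bump→ 3·7^7 + 3·7^3 + 3·7^2 + 3·7 + 1 = 2471827 —(−1)→ 2471826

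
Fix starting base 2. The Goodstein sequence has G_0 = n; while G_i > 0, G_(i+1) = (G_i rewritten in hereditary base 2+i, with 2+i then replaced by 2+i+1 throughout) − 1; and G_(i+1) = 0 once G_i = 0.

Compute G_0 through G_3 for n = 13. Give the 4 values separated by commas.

13, 108, 1279, 16092

G_0=13  [base 2] 2^(2 + 1) + 2^2 + 1  →[2↦3]→  3^(3 + 1) + 3^3 + 1 = 109  −1 ⇒ G_1=108
G_1=108  [base 3] 3^(3 + 1) + 3^3  →[3↦4]→  4^(4 + 1) + 4^4 = 1280  −1 ⇒ G_2=1279
G_2=1279  [base 4] 4^(4 + 1) + 3·4^3 + 3·4^2 + 3·4 + 3  →[4↦5]→  5^(5 + 1) + 3·5^3 + 3·5^2 + 3·5 + 3 = 16093  −1 ⇒ G_3=16092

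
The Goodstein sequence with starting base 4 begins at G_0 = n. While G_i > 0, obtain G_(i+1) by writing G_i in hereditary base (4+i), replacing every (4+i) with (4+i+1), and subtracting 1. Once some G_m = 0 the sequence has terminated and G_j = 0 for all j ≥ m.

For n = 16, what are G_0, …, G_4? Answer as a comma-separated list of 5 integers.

G_0 = 16. HB_4(16) = 4^2. Bump = 25. G_1 = 24.
G_1 = 24. HB_5(24) = 4·5 + 4. Bump = 28. G_2 = 27.
G_2 = 27. HB_6(27) = 4·6 + 3. Bump = 31. G_3 = 30.
G_3 = 30. HB_7(30) = 4·7 + 2. Bump = 34. G_4 = 33.

16, 24, 27, 30, 33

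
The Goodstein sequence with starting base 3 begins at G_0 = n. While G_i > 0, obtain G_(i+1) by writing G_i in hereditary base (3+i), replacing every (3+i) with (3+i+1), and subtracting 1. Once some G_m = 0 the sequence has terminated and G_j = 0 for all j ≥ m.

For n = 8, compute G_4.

11

i=0: 8 = 2·3 + 2 (b=3); 3→4: 2·4 + 2 = 10; 10−1 = 9
i=1: 9 = 2·4 + 1 (b=4); 4→5: 2·5 + 1 = 11; 11−1 = 10
i=2: 10 = 2·5 (b=5); 5→6: 2·6 = 12; 12−1 = 11
i=3: 11 = 6 + 5 (b=6); 6→7: 7 + 5 = 12; 12−1 = 11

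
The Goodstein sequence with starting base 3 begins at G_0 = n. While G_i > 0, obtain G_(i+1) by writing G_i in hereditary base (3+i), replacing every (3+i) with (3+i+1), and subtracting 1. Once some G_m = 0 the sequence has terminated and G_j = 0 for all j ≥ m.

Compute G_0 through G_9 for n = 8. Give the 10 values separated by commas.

8, 9, 10, 11, 11, 11, 11, 11, 11, 11

G_0 = 8. HB_3(8) = 2·3 + 2. Bump = 10. G_1 = 9.
G_1 = 9. HB_4(9) = 2·4 + 1. Bump = 11. G_2 = 10.
G_2 = 10. HB_5(10) = 2·5. Bump = 12. G_3 = 11.
G_3 = 11. HB_6(11) = 6 + 5. Bump = 12. G_4 = 11.
G_4 = 11. HB_7(11) = 7 + 4. Bump = 12. G_5 = 11.
G_5 = 11. HB_8(11) = 8 + 3. Bump = 12. G_6 = 11.
G_6 = 11. HB_9(11) = 9 + 2. Bump = 12. G_7 = 11.
G_7 = 11. HB_10(11) = 10 + 1. Bump = 12. G_8 = 11.
G_8 = 11. HB_11(11) = 11. Bump = 12. G_9 = 11.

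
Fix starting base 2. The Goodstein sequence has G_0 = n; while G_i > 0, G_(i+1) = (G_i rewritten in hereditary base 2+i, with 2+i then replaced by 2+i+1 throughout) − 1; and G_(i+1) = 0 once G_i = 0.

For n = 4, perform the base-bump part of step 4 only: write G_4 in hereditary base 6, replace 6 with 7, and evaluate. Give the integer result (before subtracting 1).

110

step 0: 4 = 2^2; sub 3 for 2: 3^3; = 27; G_1 = 27−1 = 26
step 1: 26 = 2·3^2 + 2·3 + 2; sub 4 for 3: 2·4^2 + 2·4 + 2; = 42; G_2 = 42−1 = 41
step 2: 41 = 2·4^2 + 2·4 + 1; sub 5 for 4: 2·5^2 + 2·5 + 1; = 61; G_3 = 61−1 = 60
step 3: 60 = 2·5^2 + 2·5; sub 6 for 5: 2·6^2 + 2·6; = 84; G_4 = 84−1 = 83
step 4: 83 = 2·6^2 + 6 + 5; sub 7 for 6: 2·7^2 + 7 + 5; = 110; G_5 = 110−1 = 109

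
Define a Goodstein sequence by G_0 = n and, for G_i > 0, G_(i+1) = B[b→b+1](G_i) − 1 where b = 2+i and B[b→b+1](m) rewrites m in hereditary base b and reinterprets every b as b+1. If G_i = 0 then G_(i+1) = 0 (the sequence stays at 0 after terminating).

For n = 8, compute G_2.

553

base 2: 8 = 2^(2 + 1); at 3: 3^(3 + 1) = 81; next = 80
base 3: 80 = 2·3^3 + 2·3^2 + 2·3 + 2; at 4: 2·4^4 + 2·4^2 + 2·4 + 2 = 554; next = 553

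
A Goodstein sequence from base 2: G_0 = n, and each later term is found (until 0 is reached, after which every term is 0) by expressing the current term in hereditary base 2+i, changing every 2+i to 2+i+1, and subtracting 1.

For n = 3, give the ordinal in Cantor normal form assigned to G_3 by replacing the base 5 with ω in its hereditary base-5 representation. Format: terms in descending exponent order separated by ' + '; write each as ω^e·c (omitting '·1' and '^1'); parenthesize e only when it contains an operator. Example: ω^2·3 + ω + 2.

[0] 3 ≡ 2 + 1 (base 2). Lift 3: 4. −1: 3.
[1] 3 ≡ 3 (base 3). Lift 4: 4. −1: 3.
[2] 3 ≡ 3 (base 4). Lift 5: 3. −1: 2.

2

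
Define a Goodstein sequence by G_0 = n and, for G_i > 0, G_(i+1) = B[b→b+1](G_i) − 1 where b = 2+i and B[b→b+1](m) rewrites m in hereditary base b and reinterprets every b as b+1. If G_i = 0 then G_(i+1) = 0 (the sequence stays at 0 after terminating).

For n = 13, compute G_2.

G_0 = 13. HB_2(13) = 2^(2 + 1) + 2^2 + 1. Bump = 109. G_1 = 108.
G_1 = 108. HB_3(108) = 3^(3 + 1) + 3^3. Bump = 1280. G_2 = 1279.
G_2 = 1279. HB_4(1279) = 4^(4 + 1) + 3·4^3 + 3·4^2 + 3·4 + 3. Bump = 16093. G_3 = 16092.

1279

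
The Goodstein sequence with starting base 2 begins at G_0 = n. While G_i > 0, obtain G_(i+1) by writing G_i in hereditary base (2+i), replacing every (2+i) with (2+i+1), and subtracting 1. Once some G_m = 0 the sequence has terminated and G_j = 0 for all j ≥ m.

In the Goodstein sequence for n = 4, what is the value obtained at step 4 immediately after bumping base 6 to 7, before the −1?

step 0: 4 = 2^2; sub 3 for 2: 3^3; = 27; G_1 = 27−1 = 26
step 1: 26 = 2·3^2 + 2·3 + 2; sub 4 for 3: 2·4^2 + 2·4 + 2; = 42; G_2 = 42−1 = 41
step 2: 41 = 2·4^2 + 2·4 + 1; sub 5 for 4: 2·5^2 + 2·5 + 1; = 61; G_3 = 61−1 = 60
step 3: 60 = 2·5^2 + 2·5; sub 6 for 5: 2·6^2 + 2·6; = 84; G_4 = 84−1 = 83

110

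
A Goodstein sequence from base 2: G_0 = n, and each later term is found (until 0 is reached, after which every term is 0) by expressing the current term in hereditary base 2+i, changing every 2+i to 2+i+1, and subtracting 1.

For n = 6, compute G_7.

332147

[0] 6 ≡ 2^2 + 2 (base 2). Lift 3: 30. −1: 29.
[1] 29 ≡ 3^3 + 2 (base 3). Lift 4: 258. −1: 257.
[2] 257 ≡ 4^4 + 1 (base 4). Lift 5: 3126. −1: 3125.
[3] 3125 ≡ 5^5 (base 5). Lift 6: 46656. −1: 46655.
[4] 46655 ≡ 5·6^5 + 5·6^4 + 5·6^3 + 5·6^2 + 5·6 + 5 (base 6). Lift 7: 98040. −1: 98039.
[5] 98039 ≡ 5·7^5 + 5·7^4 + 5·7^3 + 5·7^2 + 5·7 + 4 (base 7). Lift 8: 187244. −1: 187243.
[6] 187243 ≡ 5·8^5 + 5·8^4 + 5·8^3 + 5·8^2 + 5·8 + 3 (base 8). Lift 9: 332148. −1: 332147.
[7] 332147 ≡ 5·9^5 + 5·9^4 + 5·9^3 + 5·9^2 + 5·9 + 2 (base 9). Lift 10: 555552. −1: 555551.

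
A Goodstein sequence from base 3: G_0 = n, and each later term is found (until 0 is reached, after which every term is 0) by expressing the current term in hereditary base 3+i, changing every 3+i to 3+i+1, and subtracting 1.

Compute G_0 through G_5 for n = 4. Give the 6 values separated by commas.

4, 4, 4, 3, 2, 1

G_0 = 4. HB_3(4) = 3 + 1. Bump = 5. G_1 = 4.
G_1 = 4. HB_4(4) = 4. Bump = 5. G_2 = 4.
G_2 = 4. HB_5(4) = 4. Bump = 4. G_3 = 3.
G_3 = 3. HB_6(3) = 3. Bump = 3. G_4 = 2.
G_4 = 2. HB_7(2) = 2. Bump = 2. G_5 = 1.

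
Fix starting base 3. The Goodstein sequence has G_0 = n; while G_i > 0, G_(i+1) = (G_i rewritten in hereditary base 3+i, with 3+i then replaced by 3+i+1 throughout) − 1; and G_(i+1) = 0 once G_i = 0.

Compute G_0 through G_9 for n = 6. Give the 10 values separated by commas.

6, 7, 7, 7, 7, 7, 6, 5, 4, 3

step 0: 6 = 2·3; sub 4 for 3: 2·4; = 8; G_1 = 8−1 = 7
step 1: 7 = 4 + 3; sub 5 for 4: 5 + 3; = 8; G_2 = 8−1 = 7
step 2: 7 = 5 + 2; sub 6 for 5: 6 + 2; = 8; G_3 = 8−1 = 7
step 3: 7 = 6 + 1; sub 7 for 6: 7 + 1; = 8; G_4 = 8−1 = 7
step 4: 7 = 7; sub 8 for 7: 8; = 8; G_5 = 8−1 = 7
step 5: 7 = 7; sub 9 for 8: 7; = 7; G_6 = 7−1 = 6
step 6: 6 = 6; sub 10 for 9: 6; = 6; G_7 = 6−1 = 5
step 7: 5 = 5; sub 11 for 10: 5; = 5; G_8 = 5−1 = 4
step 8: 4 = 4; sub 12 for 11: 4; = 4; G_9 = 4−1 = 3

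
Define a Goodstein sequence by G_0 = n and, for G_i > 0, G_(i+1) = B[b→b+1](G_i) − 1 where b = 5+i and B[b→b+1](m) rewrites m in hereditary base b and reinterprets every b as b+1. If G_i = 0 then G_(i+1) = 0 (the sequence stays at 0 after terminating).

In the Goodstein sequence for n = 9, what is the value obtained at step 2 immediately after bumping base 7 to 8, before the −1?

10

[0] 9 ≡ 5 + 4 (base 5). Lift 6: 10. −1: 9.
[1] 9 ≡ 6 + 3 (base 6). Lift 7: 10. −1: 9.
[2] 9 ≡ 7 + 2 (base 7). Lift 8: 10. −1: 9.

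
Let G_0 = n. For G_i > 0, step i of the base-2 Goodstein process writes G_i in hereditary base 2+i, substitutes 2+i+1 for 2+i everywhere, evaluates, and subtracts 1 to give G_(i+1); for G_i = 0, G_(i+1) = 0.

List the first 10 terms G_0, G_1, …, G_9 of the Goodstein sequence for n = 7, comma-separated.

7, 30, 259, 3127, 46657, 823543, 16777215, 37665879, 77777775, 150051213

G_0 = 7. HB_2(7) = 2^2 + 2 + 1. Bump = 31. G_1 = 30.
G_1 = 30. HB_3(30) = 3^3 + 3. Bump = 260. G_2 = 259.
G_2 = 259. HB_4(259) = 4^4 + 3. Bump = 3128. G_3 = 3127.
G_3 = 3127. HB_5(3127) = 5^5 + 2. Bump = 46658. G_4 = 46657.
G_4 = 46657. HB_6(46657) = 6^6 + 1. Bump = 823544. G_5 = 823543.
G_5 = 823543. HB_7(823543) = 7^7. Bump = 16777216. G_6 = 16777215.
G_6 = 16777215. HB_8(16777215) = 7·8^7 + 7·8^6 + 7·8^5 + 7·8^4 + 7·8^3 + 7·8^2 + 7·8 + 7. Bump = 37665880. G_7 = 37665879.
G_7 = 37665879. HB_9(37665879) = 7·9^7 + 7·9^6 + 7·9^5 + 7·9^4 + 7·9^3 + 7·9^2 + 7·9 + 6. Bump = 77777776. G_8 = 77777775.
G_8 = 77777775. HB_10(77777775) = 7·10^7 + 7·10^6 + 7·10^5 + 7·10^4 + 7·10^3 + 7·10^2 + 7·10 + 5. Bump = 150051214. G_9 = 150051213.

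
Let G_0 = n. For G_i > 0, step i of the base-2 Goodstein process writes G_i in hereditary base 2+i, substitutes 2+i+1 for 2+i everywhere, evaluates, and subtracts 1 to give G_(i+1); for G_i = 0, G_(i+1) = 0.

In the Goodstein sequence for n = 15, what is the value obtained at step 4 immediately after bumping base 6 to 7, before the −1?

6588345

G_0=15  [base 2] 2^(2 + 1) + 2^2 + 2 + 1  →[2↦3]→  3^(3 + 1) + 3^3 + 3 + 1 = 112  −1 ⇒ G_1=111
G_1=111  [base 3] 3^(3 + 1) + 3^3 + 3  →[3↦4]→  4^(4 + 1) + 4^4 + 4 = 1284  −1 ⇒ G_2=1283
G_2=1283  [base 4] 4^(4 + 1) + 4^4 + 3  →[4↦5]→  5^(5 + 1) + 5^5 + 3 = 18753  −1 ⇒ G_3=18752
G_3=18752  [base 5] 5^(5 + 1) + 5^5 + 2  →[5↦6]→  6^(6 + 1) + 6^6 + 2 = 326594  −1 ⇒ G_4=326593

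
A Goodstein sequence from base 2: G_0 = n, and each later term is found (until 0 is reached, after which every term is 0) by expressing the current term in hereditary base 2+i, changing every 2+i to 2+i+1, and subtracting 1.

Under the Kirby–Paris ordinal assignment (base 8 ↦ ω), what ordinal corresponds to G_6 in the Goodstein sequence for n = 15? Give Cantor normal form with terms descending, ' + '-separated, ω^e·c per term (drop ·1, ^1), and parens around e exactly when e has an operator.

[0] 15 ≡ 2^(2 + 1) + 2^2 + 2 + 1 (base 2). Lift 3: 112. −1: 111.
[1] 111 ≡ 3^(3 + 1) + 3^3 + 3 (base 3). Lift 4: 1284. −1: 1283.
[2] 1283 ≡ 4^(4 + 1) + 4^4 + 3 (base 4). Lift 5: 18753. −1: 18752.
[3] 18752 ≡ 5^(5 + 1) + 5^5 + 2 (base 5). Lift 6: 326594. −1: 326593.
[4] 326593 ≡ 6^(6 + 1) + 6^6 + 1 (base 6). Lift 7: 6588345. −1: 6588344.
[5] 6588344 ≡ 7^(7 + 1) + 7^7 (base 7). Lift 8: 150994944. −1: 150994943.
[6] 150994943 ≡ 8^(8 + 1) + 7·8^7 + 7·8^6 + 7·8^5 + 7·8^4 + 7·8^3 + 7·8^2 + 7·8 + 7 (base 8). Lift 9: 3524450281. −1: 3524450280.

ω^(ω + 1) + ω^7·7 + ω^6·7 + ω^5·7 + ω^4·7 + ω^3·7 + ω^2·7 + ω·7 + 7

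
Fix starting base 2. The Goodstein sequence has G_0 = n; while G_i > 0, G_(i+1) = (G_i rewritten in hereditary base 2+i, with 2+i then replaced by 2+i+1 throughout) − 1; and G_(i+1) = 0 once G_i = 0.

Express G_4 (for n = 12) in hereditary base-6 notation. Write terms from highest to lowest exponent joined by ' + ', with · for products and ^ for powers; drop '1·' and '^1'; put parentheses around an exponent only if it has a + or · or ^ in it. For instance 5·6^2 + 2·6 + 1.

6^(6 + 1) + 2·6^2 + 6 + 5

[0] 12 ≡ 2^(2 + 1) + 2^2 (base 2). Lift 3: 108. −1: 107.
[1] 107 ≡ 3^(3 + 1) + 2·3^2 + 2·3 + 2 (base 3). Lift 4: 1066. −1: 1065.
[2] 1065 ≡ 4^(4 + 1) + 2·4^2 + 2·4 + 1 (base 4). Lift 5: 15686. −1: 15685.
[3] 15685 ≡ 5^(5 + 1) + 2·5^2 + 2·5 (base 5). Lift 6: 280020. −1: 280019.
[4] 280019 ≡ 6^(6 + 1) + 2·6^2 + 6 + 5 (base 6). Lift 7: 5764911. −1: 5764910.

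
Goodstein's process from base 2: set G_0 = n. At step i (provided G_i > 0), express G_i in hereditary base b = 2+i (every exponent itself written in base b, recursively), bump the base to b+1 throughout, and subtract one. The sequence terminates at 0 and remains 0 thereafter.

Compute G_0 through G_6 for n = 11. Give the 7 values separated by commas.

11, 84, 1027, 15627, 279937, 5764801, 134217727

i=0: 11 = 2^(2 + 1) + 2 + 1 (b=2); 2→3: 3^(3 + 1) + 3 + 1 = 85; 85−1 = 84
i=1: 84 = 3^(3 + 1) + 3 (b=3); 3→4: 4^(4 + 1) + 4 = 1028; 1028−1 = 1027
i=2: 1027 = 4^(4 + 1) + 3 (b=4); 4→5: 5^(5 + 1) + 3 = 15628; 15628−1 = 15627
i=3: 15627 = 5^(5 + 1) + 2 (b=5); 5→6: 6^(6 + 1) + 2 = 279938; 279938−1 = 279937
i=4: 279937 = 6^(6 + 1) + 1 (b=6); 6→7: 7^(7 + 1) + 1 = 5764802; 5764802−1 = 5764801
i=5: 5764801 = 7^(7 + 1) (b=7); 7→8: 8^(8 + 1) = 134217728; 134217728−1 = 134217727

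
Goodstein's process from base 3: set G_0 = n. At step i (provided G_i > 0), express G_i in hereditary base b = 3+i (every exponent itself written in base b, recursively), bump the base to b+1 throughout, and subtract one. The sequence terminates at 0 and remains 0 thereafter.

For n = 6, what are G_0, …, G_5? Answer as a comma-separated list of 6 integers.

6, 7, 7, 7, 7, 7

step 0: 6 = 2·3; sub 4 for 3: 2·4; = 8; G_1 = 8−1 = 7
step 1: 7 = 4 + 3; sub 5 for 4: 5 + 3; = 8; G_2 = 8−1 = 7
step 2: 7 = 5 + 2; sub 6 for 5: 6 + 2; = 8; G_3 = 8−1 = 7
step 3: 7 = 6 + 1; sub 7 for 6: 7 + 1; = 8; G_4 = 8−1 = 7
step 4: 7 = 7; sub 8 for 7: 8; = 8; G_5 = 8−1 = 7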